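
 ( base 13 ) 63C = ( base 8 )2051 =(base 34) vb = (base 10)1065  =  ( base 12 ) 749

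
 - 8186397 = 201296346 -209482743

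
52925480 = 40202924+12722556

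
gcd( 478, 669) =1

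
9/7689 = 3/2563 = 0.00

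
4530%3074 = 1456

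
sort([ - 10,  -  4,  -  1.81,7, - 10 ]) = [-10,- 10, - 4,-1.81, 7]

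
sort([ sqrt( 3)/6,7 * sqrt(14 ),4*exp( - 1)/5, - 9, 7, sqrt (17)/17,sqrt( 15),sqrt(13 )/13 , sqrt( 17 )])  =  [-9, sqrt( 17 ) /17,sqrt(13 )/13,sqrt( 3) /6,4*exp( - 1 ) /5,sqrt ( 15),sqrt( 17 ),7, 7*sqrt( 14 ) ] 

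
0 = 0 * 112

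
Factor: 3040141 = 13^2*17989^1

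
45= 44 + 1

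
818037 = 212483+605554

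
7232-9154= -1922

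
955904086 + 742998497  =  1698902583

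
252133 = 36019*7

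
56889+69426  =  126315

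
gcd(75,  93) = 3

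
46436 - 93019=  - 46583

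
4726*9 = 42534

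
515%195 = 125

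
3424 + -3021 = 403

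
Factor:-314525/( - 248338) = 575/454 = 2^( - 1)*5^2*23^1 * 227^(- 1)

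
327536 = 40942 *8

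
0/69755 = 0 = 0.00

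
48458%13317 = 8507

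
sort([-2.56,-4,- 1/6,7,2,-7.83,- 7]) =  [-7.83  , - 7, - 4  , -2.56,-1/6, 2 , 7 ]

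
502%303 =199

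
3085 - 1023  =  2062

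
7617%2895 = 1827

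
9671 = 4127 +5544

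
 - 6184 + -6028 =-12212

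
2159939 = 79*27341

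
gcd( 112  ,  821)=1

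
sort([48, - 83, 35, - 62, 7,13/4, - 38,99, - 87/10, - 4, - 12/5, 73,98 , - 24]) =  [  -  83, - 62, - 38, - 24, - 87/10, - 4, - 12/5, 13/4,7, 35,48,73 , 98, 99] 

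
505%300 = 205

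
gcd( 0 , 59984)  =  59984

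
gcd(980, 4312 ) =196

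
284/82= 142/41 = 3.46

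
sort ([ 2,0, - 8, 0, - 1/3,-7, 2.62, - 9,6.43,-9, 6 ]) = [-9, - 9, -8, - 7,-1/3,0,0, 2,2.62,6, 6.43]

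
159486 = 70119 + 89367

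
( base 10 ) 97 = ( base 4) 1201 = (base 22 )49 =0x61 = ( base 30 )37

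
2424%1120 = 184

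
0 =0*3797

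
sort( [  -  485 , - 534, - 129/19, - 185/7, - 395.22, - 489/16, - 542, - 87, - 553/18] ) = [ - 542 , - 534, - 485, - 395.22, - 87 ,-553/18 , - 489/16,-185/7  ,-129/19] 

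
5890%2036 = 1818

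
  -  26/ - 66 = 13/33= 0.39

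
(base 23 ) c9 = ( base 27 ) AF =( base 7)555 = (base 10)285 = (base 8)435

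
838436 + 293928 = 1132364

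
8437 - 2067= 6370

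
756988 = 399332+357656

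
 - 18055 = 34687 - 52742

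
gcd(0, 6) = 6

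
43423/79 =549 + 52/79  =  549.66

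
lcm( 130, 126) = 8190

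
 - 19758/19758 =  - 1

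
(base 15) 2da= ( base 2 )1010001111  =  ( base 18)207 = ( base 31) l4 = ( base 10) 655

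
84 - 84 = 0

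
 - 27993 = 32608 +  - 60601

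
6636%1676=1608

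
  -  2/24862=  - 1 + 12430/12431 = - 0.00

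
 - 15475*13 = - 201175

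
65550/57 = 1150 = 1150.00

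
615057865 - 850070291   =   - 235012426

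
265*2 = 530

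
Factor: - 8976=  - 2^4*3^1*11^1*17^1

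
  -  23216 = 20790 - 44006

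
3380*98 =331240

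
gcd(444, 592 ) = 148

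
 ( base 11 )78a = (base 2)1110110001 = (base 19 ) 2be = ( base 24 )1F9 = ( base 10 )945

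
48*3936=188928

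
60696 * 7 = 424872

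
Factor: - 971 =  - 971^1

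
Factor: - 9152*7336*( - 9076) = 2^11*7^1*11^1*13^1*131^1*2269^1 = 609354217472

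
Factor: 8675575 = 5^2*37^1 * 83^1*113^1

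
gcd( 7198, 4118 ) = 2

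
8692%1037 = 396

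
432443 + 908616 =1341059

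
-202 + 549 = 347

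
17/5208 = 17/5208 = 0.00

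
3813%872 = 325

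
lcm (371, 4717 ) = 33019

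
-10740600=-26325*408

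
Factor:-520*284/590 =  - 2^4*13^1*59^( - 1)*71^1 = - 14768/59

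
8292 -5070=3222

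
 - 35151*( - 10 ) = 351510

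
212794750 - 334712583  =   - 121917833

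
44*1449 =63756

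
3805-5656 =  -1851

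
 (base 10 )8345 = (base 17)1bef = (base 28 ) ai1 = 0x2099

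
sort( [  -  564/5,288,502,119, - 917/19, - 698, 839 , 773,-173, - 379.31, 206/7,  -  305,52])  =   [  -  698, -379.31, - 305,-173, - 564/5, - 917/19,206/7, 52 , 119,288, 502, 773, 839 ] 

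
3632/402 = 1816/201=9.03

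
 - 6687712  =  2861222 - 9548934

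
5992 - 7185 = -1193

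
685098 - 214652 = 470446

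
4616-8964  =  -4348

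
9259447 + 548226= 9807673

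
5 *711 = 3555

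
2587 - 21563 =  - 18976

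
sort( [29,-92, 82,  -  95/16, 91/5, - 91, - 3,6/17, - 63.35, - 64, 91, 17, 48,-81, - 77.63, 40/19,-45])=[-92, - 91, - 81, - 77.63, - 64, - 63.35,-45, -95/16,- 3,6/17, 40/19, 17 , 91/5, 29, 48, 82,91] 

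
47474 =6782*7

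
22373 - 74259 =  - 51886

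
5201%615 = 281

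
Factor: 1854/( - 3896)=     -  927/1948 = - 2^( - 2) * 3^2  *  103^1*487^( - 1)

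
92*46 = 4232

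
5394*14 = 75516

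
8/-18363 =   -  8/18363 = - 0.00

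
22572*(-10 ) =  - 225720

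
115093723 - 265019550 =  - 149925827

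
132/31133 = 132/31133 = 0.00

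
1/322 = 1/322 = 0.00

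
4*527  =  2108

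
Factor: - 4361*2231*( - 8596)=83633845036 = 2^2 * 7^3*23^1*89^1*97^1*307^1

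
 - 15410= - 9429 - 5981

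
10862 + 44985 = 55847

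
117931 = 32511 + 85420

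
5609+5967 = 11576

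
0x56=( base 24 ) 3E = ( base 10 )86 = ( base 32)2M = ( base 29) 2S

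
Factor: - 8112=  - 2^4*3^1*13^2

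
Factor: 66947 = 66947^1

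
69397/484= 143 + 185/484 = 143.38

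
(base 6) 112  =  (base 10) 44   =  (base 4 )230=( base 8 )54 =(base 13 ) 35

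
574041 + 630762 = 1204803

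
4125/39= 105 + 10/13 = 105.77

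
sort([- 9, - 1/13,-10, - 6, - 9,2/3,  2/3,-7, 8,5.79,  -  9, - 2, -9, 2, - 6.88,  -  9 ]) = [ - 10, - 9,  -  9, - 9, - 9, - 9, - 7,-6.88, - 6, - 2, - 1/13,2/3, 2/3, 2,5.79, 8]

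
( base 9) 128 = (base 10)107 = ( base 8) 153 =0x6b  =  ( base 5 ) 412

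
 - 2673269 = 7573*(  -  353)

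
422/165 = 2 + 92/165 = 2.56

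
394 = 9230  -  8836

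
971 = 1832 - 861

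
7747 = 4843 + 2904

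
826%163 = 11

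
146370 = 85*1722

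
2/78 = 1/39 = 0.03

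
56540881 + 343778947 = 400319828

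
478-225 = 253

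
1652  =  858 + 794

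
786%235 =81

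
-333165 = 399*( - 835)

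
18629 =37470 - 18841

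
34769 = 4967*7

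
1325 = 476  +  849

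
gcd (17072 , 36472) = 776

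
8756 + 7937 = 16693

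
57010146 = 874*65229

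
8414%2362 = 1328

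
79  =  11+68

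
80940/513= 1420/9  =  157.78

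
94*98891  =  9295754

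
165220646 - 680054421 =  - 514833775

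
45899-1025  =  44874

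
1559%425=284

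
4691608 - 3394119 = 1297489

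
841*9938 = 8357858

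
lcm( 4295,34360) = 34360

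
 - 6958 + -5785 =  - 12743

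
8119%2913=2293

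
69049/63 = 1096 + 1/63 = 1096.02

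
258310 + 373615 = 631925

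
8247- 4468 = 3779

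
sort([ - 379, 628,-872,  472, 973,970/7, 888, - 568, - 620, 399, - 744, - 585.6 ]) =[ - 872, - 744,-620, - 585.6,-568, - 379, 970/7,399,472,628, 888,973]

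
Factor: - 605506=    - 2^1*11^1*17^1*1619^1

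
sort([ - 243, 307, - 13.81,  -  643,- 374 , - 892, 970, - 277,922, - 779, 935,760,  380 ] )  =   [-892, - 779, - 643, - 374,  -  277 , - 243, - 13.81,307,380,760,922,935,  970 ] 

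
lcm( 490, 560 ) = 3920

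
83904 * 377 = 31631808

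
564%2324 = 564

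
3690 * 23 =84870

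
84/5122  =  42/2561 = 0.02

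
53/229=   53/229 = 0.23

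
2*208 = 416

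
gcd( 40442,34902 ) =554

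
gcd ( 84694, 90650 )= 2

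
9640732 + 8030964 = 17671696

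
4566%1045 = 386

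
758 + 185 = 943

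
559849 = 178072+381777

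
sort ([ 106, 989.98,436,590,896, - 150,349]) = [ - 150,106,349,436, 590,896, 989.98]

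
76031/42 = 76031/42=1810.26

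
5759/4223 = 5759/4223 = 1.36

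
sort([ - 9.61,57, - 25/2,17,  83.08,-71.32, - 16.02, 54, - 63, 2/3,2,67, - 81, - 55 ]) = [-81,  -  71.32,- 63, - 55, - 16.02, - 25/2, - 9.61,2/3, 2, 17,  54,57, 67, 83.08 ]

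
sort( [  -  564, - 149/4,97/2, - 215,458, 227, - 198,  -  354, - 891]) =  [ - 891, - 564, - 354, - 215,-198, - 149/4, 97/2, 227,458 ]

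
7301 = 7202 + 99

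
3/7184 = 3/7184 = 0.00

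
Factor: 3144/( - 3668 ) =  - 2^1*3^1*7^( - 1 )= - 6/7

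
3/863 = 3/863=0.00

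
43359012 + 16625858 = 59984870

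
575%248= 79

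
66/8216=33/4108 = 0.01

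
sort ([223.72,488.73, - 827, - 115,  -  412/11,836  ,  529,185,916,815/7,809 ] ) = [ - 827,-115, - 412/11,815/7,185,223.72,488.73,529 , 809, 836,916] 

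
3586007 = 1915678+1670329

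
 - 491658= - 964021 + 472363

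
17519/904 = 19 + 343/904 = 19.38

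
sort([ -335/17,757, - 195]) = [ - 195, - 335/17, 757] 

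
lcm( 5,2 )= 10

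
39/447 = 13/149=0.09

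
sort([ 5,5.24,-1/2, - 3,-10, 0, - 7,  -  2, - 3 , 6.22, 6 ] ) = [-10, - 7,- 3, - 3, -2,-1/2, 0,5,  5.24,6,  6.22 ] 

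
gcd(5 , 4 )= 1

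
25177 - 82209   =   - 57032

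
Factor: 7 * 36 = 252 = 2^2  *  3^2*7^1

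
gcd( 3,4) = 1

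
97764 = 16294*6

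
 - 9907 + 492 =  - 9415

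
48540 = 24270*2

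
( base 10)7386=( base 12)4336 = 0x1cda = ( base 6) 54110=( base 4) 1303122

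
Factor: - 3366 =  - 2^1 *3^2*11^1*17^1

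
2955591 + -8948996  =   - 5993405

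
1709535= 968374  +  741161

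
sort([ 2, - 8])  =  [ - 8,  2]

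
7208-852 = 6356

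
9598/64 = 4799/32 = 149.97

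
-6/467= - 1  +  461/467  =  - 0.01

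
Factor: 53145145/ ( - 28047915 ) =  - 10629029/5609583= - 3^( - 2)*7^( -1)*17^1*89041^ (-1 )*625237^1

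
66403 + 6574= 72977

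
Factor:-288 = - 2^5*3^2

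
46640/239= 46640/239  =  195.15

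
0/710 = 0 = 0.00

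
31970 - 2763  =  29207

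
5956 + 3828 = 9784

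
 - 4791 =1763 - 6554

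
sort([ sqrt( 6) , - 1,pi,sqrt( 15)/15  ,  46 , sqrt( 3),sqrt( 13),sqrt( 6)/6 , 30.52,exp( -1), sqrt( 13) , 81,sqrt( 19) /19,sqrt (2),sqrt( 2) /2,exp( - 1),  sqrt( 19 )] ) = [ - 1,sqrt (19) /19,sqrt (15)/15, exp(- 1),exp ( - 1),sqrt( 6 ) /6, sqrt(2 )/2,sqrt( 2), sqrt(3),sqrt( 6),pi, sqrt (13),sqrt( 13), sqrt( 19),30.52,46, 81] 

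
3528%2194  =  1334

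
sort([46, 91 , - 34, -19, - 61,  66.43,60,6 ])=[ - 61, - 34, - 19, 6,  46, 60, 66.43, 91 ]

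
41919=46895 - 4976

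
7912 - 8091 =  - 179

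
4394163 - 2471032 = 1923131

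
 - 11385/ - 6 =3795/2  =  1897.50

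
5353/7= 5353/7 = 764.71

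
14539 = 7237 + 7302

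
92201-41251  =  50950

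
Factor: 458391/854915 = 3^1 * 5^(-1 )*47^1*61^( - 1)*2803^ ( - 1)*3251^1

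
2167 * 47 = 101849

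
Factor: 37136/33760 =11/10 =2^( - 1)*5^ ( - 1)*11^1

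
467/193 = 467/193  =  2.42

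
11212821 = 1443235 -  - 9769586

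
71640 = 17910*4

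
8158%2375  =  1033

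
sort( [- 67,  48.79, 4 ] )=[ - 67, 4,48.79]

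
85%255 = 85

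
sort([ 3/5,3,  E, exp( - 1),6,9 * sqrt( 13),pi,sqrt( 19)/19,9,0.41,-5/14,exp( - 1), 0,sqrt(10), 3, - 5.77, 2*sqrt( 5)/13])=[-5.77, - 5/14,0 , sqrt( 19 )/19,2*sqrt( 5) /13, exp(-1),exp ( - 1),0.41,3/5, E,3,3,pi, sqrt( 10),6,9 , 9*sqrt(13)]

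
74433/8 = 74433/8 = 9304.12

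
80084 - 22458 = 57626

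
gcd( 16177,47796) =7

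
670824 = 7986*84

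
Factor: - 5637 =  - 3^1*1879^1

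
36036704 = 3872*9307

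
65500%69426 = 65500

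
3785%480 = 425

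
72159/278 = 259 + 157/278 = 259.56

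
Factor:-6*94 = -2^2*3^1* 47^1 = -564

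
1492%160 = 52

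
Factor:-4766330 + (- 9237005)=-5^1*67^1*41801^1= -14003335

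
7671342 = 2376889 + 5294453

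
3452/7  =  493 + 1/7 = 493.14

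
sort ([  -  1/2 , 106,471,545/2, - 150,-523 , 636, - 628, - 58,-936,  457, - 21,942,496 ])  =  [ - 936, - 628 ,-523,-150,-58, - 21, - 1/2,  106,545/2,457,471,  496, 636,942]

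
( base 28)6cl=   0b1001111000101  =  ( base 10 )5061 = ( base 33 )4lc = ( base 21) BA0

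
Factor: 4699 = 37^1*127^1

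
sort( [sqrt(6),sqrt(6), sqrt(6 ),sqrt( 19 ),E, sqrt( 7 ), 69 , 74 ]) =[ sqrt( 6 ), sqrt (6), sqrt(6),sqrt( 7 ),E,sqrt(19), 69,74 ] 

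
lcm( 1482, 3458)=10374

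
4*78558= 314232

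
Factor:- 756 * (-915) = 691740 = 2^2*3^4*5^1*7^1*61^1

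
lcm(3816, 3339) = 26712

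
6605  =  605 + 6000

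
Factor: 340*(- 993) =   -  2^2*3^1*5^1*17^1*331^1 = - 337620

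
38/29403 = 38/29403  =  0.00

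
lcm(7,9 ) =63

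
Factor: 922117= 7^1*131731^1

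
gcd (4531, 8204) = 1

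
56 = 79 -23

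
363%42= 27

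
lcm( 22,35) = 770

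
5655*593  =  3353415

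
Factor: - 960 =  - 2^6*3^1*5^1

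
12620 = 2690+9930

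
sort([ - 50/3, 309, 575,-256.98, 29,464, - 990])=[ -990, - 256.98, - 50/3, 29,  309 , 464,  575 ] 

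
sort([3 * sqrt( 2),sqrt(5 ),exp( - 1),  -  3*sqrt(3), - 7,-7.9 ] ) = [  -  7.9, - 7, - 3*sqrt( 3),exp(-1),  sqrt(5), 3*sqrt( 2 ) ]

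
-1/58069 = -1/58069 = - 0.00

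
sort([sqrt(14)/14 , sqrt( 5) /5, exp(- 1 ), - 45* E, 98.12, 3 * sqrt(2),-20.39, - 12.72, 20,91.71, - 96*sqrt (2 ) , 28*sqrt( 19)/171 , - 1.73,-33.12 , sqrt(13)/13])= [ - 96*sqrt(2), - 45*E, - 33.12, - 20.39, - 12.72 ,  -  1.73 , sqrt( 14) /14,sqrt(13 ) /13 , exp( - 1 ) , sqrt(5)/5,28*sqrt(19 ) /171, 3*sqrt(2), 20 , 91.71,98.12 ]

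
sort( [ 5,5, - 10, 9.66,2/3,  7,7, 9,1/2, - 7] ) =[ - 10, - 7,1/2,2/3,5,5, 7,7,9, 9.66]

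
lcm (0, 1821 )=0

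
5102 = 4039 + 1063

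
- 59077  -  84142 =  -143219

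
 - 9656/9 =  - 1073 + 1/9 = -  1072.89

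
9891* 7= 69237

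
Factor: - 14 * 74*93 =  - 96348 = -2^2*3^1*7^1*31^1*37^1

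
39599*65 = 2573935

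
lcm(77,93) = 7161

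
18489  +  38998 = 57487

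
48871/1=48871= 48871.00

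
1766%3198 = 1766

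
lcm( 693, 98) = 9702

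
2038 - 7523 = -5485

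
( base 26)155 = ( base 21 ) 1hd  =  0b1100101011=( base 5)11221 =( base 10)811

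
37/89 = 37/89 = 0.42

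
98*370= 36260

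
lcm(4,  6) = 12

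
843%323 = 197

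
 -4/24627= - 1 + 24623/24627 = - 0.00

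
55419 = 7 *7917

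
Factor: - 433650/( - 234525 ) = 2^1*7^2*53^ ( - 1 ) = 98/53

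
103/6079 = 103/6079=0.02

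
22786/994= 22 + 459/497 = 22.92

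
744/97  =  744/97= 7.67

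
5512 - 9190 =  - 3678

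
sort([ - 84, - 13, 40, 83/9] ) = [ - 84,  -  13, 83/9, 40] 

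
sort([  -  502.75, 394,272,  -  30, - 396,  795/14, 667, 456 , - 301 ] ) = [ - 502.75 , - 396, - 301, - 30, 795/14, 272, 394,456, 667 ] 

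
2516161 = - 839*( - 2999 )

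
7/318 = 7/318 = 0.02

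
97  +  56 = 153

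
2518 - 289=2229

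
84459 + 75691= 160150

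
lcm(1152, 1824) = 21888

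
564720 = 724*780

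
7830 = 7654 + 176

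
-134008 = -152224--18216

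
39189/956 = 39189/956 =40.99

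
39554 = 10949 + 28605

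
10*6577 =65770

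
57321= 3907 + 53414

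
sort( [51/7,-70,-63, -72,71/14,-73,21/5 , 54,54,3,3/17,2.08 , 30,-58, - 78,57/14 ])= [-78,-73, - 72,  -  70, - 63, - 58,3/17, 2.08,3, 57/14,21/5,71/14,51/7 , 30, 54, 54 ] 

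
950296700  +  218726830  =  1169023530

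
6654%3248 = 158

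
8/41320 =1/5165 = 0.00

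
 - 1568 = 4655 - 6223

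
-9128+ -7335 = -16463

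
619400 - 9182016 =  - 8562616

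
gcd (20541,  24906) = 3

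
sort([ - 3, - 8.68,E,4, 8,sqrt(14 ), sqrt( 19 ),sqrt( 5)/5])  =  [ - 8.68, - 3, sqrt( 5 ) /5, E,sqrt( 14 ) , 4,sqrt( 19 ),8]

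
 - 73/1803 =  - 1 + 1730/1803 = -0.04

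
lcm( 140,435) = 12180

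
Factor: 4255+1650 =5905= 5^1*1181^1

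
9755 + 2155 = 11910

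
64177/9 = 64177/9 = 7130.78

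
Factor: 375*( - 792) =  - 2^3*3^3  *5^3 * 11^1 = - 297000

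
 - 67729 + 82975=15246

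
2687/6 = 2687/6 = 447.83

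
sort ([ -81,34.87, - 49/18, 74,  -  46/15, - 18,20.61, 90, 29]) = [-81,-18, -46/15, - 49/18, 20.61, 29 , 34.87  ,  74, 90 ] 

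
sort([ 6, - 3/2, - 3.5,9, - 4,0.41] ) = [- 4 , - 3.5, - 3/2,0.41,6,9 ] 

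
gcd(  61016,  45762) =15254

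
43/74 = 43/74 = 0.58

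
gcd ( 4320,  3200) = 160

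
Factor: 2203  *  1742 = 2^1*13^1*67^1*2203^1  =  3837626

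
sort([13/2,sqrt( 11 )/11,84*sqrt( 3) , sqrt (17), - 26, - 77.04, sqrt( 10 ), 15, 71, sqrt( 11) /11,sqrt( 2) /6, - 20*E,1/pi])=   [ - 77.04, - 20 * E, - 26, sqrt( 2)/6,  sqrt( 11) /11,sqrt( 11) /11,1/pi, sqrt( 10),sqrt(17),13/2,15,  71,84*sqrt( 3 ) ] 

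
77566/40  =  38783/20 =1939.15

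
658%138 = 106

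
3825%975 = 900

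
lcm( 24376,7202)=316888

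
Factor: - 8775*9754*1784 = -2^4*3^3*5^2*13^1*223^1*4877^1  =  - 152694968400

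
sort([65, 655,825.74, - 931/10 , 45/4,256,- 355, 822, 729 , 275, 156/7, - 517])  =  [ - 517,-355, - 931/10, 45/4, 156/7, 65, 256,275, 655, 729, 822, 825.74 ] 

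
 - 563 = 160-723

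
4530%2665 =1865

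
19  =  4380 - 4361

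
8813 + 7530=16343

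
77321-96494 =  - 19173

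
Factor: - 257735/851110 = - 2^(- 1) * 13^( - 1) * 19^1 * 2713^1 * 6547^( - 1 ) = - 51547/170222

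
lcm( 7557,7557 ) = 7557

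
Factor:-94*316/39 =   -  2^3 * 3^ (-1 )*13^( - 1)*47^1*79^1 = - 29704/39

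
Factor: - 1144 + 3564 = 2420 = 2^2*5^1*11^2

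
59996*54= 3239784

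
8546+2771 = 11317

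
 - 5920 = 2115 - 8035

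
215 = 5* 43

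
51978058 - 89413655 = - 37435597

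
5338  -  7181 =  - 1843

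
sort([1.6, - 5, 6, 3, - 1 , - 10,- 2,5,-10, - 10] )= [  -  10, - 10, - 10,-5, - 2, - 1 , 1.6 , 3, 5,6 ] 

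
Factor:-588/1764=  - 3^( - 1) = -1/3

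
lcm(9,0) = 0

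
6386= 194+6192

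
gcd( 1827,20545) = 7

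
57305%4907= 3328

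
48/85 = 48/85 = 0.56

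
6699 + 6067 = 12766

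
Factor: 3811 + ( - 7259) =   -  2^3*431^1 = - 3448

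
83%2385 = 83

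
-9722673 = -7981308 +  - 1741365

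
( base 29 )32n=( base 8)5054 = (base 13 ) 1254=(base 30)2QO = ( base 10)2604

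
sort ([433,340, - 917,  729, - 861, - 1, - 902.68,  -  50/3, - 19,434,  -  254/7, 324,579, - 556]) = [ - 917, - 902.68, - 861, - 556 , - 254/7, - 19,-50/3, - 1,324,340, 433, 434,  579, 729 ]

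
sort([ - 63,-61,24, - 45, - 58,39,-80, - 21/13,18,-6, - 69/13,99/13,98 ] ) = [ - 80, - 63, - 61, - 58, - 45, - 6, - 69/13, - 21/13, 99/13, 18,24,  39, 98] 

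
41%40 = 1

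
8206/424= 4103/212 = 19.35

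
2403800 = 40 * 60095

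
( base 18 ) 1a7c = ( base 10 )9210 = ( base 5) 243320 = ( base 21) KIC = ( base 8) 21772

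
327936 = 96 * 3416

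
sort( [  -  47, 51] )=[ - 47, 51]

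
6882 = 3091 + 3791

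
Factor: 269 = 269^1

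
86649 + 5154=91803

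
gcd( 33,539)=11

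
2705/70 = 541/14= 38.64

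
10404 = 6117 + 4287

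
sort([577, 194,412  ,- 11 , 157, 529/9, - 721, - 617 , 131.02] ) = [ - 721, - 617 ,-11,529/9,  131.02 , 157 , 194,412, 577]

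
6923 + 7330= 14253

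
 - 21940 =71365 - 93305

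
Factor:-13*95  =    -  1235= -  5^1 * 13^1*19^1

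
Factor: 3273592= 2^3*7^3*1193^1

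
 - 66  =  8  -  74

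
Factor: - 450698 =- 2^1 * 225349^1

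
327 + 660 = 987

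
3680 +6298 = 9978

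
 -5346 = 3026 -8372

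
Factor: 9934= 2^1*4967^1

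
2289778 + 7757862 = 10047640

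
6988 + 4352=11340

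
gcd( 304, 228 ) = 76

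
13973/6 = 13973/6 = 2328.83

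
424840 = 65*6536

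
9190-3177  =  6013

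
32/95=32/95 = 0.34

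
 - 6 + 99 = 93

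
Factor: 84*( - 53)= - 2^2 * 3^1*7^1*53^1 = - 4452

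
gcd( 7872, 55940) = 4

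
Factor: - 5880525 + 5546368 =  -  334157^1 = -  334157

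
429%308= 121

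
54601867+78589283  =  133191150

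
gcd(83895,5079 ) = 3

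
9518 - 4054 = 5464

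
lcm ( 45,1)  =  45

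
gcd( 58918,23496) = 178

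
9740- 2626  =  7114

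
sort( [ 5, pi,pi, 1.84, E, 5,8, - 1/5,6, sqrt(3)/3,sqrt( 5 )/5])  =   [ - 1/5, sqrt( 5 )/5, sqrt( 3) /3,  1.84, E , pi, pi, 5,5, 6,8 ] 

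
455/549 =455/549=0.83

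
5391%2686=19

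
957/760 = 957/760 = 1.26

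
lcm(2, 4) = 4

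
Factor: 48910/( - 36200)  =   - 4891/3620 = -2^(  -  2)*5^ (-1)*67^1 *73^1*181^ ( - 1 ) 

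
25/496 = 25/496 = 0.05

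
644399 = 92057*7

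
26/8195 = 26/8195 = 0.00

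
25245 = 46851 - 21606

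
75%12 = 3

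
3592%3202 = 390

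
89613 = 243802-154189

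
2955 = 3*985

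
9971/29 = 343 + 24/29 = 343.83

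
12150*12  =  145800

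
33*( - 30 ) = -990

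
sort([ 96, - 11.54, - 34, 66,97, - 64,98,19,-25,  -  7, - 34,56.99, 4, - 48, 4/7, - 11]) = [-64, - 48,-34, - 34, - 25, - 11.54, - 11,-7, 4/7,  4,19,56.99,66,96,97 , 98]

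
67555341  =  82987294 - 15431953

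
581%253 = 75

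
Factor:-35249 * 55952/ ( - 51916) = 493063012/12979 =2^2*13^1*101^1*269^1*349^1*12979^( - 1) 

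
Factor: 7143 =3^1*2381^1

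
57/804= 19/268   =  0.07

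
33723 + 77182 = 110905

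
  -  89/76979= - 1+76890/76979 = -0.00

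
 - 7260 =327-7587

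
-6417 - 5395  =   - 11812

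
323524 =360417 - 36893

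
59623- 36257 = 23366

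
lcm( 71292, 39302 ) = 3065556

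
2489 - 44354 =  - 41865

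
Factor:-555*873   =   - 3^3*5^1*37^1*97^1 =- 484515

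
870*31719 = 27595530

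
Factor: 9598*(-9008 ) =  - 2^5*563^1 *4799^1 =- 86458784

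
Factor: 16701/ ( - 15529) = -57/53=-3^1*19^1*53^( - 1) 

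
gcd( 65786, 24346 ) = 518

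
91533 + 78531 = 170064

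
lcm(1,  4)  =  4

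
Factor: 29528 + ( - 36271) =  - 11^1*613^1 = -6743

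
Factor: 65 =5^1*13^1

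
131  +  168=299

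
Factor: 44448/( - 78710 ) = - 2^4*3^1 * 5^( - 1)*17^( - 1)= - 48/85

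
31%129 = 31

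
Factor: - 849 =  - 3^1*283^1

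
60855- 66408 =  - 5553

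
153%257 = 153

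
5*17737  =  88685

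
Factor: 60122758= 2^1*30061379^1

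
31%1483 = 31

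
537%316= 221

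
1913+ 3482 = 5395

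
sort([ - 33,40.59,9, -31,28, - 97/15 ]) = [ - 33, -31, - 97/15, 9  ,  28, 40.59]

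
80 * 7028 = 562240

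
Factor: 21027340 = 2^2*5^1*313^1*3359^1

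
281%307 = 281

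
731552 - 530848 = 200704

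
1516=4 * 379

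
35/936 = 35/936 =0.04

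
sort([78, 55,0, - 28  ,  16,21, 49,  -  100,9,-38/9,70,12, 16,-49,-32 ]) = [-100, - 49,  -  32 , - 28, - 38/9, 0, 9,12,16,16,21, 49, 55, 70, 78]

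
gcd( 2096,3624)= 8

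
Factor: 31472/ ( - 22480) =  - 7/5 = - 5^(  -  1) * 7^1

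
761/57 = 13 + 20/57 =13.35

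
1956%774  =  408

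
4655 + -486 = 4169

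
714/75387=238/25129 = 0.01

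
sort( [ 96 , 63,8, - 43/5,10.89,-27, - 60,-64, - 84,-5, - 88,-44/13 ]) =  [-88 ,-84, - 64, - 60, - 27, - 43/5,-5, - 44/13,8, 10.89, 63 , 96]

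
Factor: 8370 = 2^1* 3^3*5^1*31^1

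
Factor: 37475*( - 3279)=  - 3^1*5^2 * 1093^1*1499^1 = - 122880525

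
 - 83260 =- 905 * 92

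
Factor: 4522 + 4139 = 8661 = 3^1*2887^1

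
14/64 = 7/32 =0.22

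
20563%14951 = 5612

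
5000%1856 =1288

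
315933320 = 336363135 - 20429815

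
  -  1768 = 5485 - 7253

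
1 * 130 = 130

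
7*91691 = 641837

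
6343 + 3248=9591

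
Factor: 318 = 2^1 * 3^1*53^1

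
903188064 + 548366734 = 1451554798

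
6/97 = 6/97 = 0.06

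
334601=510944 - 176343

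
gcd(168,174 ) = 6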